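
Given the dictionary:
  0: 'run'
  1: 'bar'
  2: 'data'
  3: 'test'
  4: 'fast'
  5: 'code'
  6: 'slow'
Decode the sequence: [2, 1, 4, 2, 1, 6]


Look up each index in the dictionary:
  2 -> 'data'
  1 -> 'bar'
  4 -> 'fast'
  2 -> 'data'
  1 -> 'bar'
  6 -> 'slow'

Decoded: "data bar fast data bar slow"


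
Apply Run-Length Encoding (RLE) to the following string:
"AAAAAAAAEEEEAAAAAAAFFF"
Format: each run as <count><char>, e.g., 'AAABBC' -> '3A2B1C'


Scanning runs left to right:
  i=0: run of 'A' x 8 -> '8A'
  i=8: run of 'E' x 4 -> '4E'
  i=12: run of 'A' x 7 -> '7A'
  i=19: run of 'F' x 3 -> '3F'

RLE = 8A4E7A3F


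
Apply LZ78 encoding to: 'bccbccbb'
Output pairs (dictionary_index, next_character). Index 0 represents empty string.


LZ78 encoding steps:
Dictionary: {0: ''}
Step 1: w='' (idx 0), next='b' -> output (0, 'b'), add 'b' as idx 1
Step 2: w='' (idx 0), next='c' -> output (0, 'c'), add 'c' as idx 2
Step 3: w='c' (idx 2), next='b' -> output (2, 'b'), add 'cb' as idx 3
Step 4: w='c' (idx 2), next='c' -> output (2, 'c'), add 'cc' as idx 4
Step 5: w='b' (idx 1), next='b' -> output (1, 'b'), add 'bb' as idx 5


Encoded: [(0, 'b'), (0, 'c'), (2, 'b'), (2, 'c'), (1, 'b')]


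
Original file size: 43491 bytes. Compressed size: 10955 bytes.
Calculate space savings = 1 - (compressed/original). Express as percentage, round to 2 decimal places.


ratio = compressed/original = 10955/43491 = 0.251891
savings = 1 - ratio = 1 - 0.251891 = 0.748109
as a percentage: 0.748109 * 100 = 74.81%

Space savings = 1 - 10955/43491 = 74.81%


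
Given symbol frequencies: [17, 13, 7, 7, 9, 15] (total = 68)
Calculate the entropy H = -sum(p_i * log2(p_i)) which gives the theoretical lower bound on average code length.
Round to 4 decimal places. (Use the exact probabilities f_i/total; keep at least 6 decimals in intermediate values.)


Per-symbol terms -p_i * log2(p_i) with p_i = f_i/68:
  p = 17/68 = 0.250000: log2(p) = -2.000000, -p*log2(p) = 0.500000
  p = 13/68 = 0.191176: log2(p) = -2.387023, -p*log2(p) = 0.456343
  p = 7/68 = 0.102941: log2(p) = -3.280108, -p*log2(p) = 0.337658
  p = 7/68 = 0.102941: log2(p) = -3.280108, -p*log2(p) = 0.337658
  p = 9/68 = 0.132353: log2(p) = -2.917538, -p*log2(p) = 0.386145
  p = 15/68 = 0.220588: log2(p) = -2.180572, -p*log2(p) = 0.481009
H = 0.500000 + 0.456343 + 0.337658 + 0.337658 + 0.386145 + 0.481009 = 2.498813

H = 2.4988 bits/symbol


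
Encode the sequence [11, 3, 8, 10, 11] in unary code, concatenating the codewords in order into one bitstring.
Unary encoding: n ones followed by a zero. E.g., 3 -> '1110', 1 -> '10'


Encode each number as n ones followed by a terminating 0:
  11 -> 111111111110 (12 bits)
  3 -> 1110 (4 bits)
  8 -> 111111110 (9 bits)
  10 -> 11111111110 (11 bits)
  11 -> 111111111110 (12 bits)
Total length = 12 + 4 + 9 + 11 + 12 = 48 bits.

Unary([11, 3, 8, 10, 11]) = 111111111110111011111111011111111110111111111110 (48 bits)


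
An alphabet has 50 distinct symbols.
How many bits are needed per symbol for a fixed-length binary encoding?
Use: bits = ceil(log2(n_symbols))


log2(50) = 5.6439
Bracket: 2^5 = 32 < 50 <= 2^6 = 64
So ceil(log2(50)) = 6

bits = ceil(log2(50)) = ceil(5.6439) = 6 bits


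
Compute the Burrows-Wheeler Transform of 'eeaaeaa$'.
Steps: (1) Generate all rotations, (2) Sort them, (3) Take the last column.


Rotations (sorted):
  0: $eeaaeaa -> last char: a
  1: a$eeaaea -> last char: a
  2: aa$eeaae -> last char: e
  3: aaeaa$ee -> last char: e
  4: aeaa$eea -> last char: a
  5: eaa$eeaa -> last char: a
  6: eaaeaa$e -> last char: e
  7: eeaaeaa$ -> last char: $


BWT = aaeeaae$


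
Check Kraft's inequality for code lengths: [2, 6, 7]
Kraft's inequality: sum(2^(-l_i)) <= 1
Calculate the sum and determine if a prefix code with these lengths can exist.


Sum = 2^(-2) + 2^(-6) + 2^(-7)
    = 0.25 + 0.015625 + 0.0078125
    = 35/128 = 0.2734375
Since 0.2734375 <= 1, Kraft's inequality IS satisfied.
A prefix code with these lengths CAN exist.

Kraft sum = 0.2734375. Satisfied.


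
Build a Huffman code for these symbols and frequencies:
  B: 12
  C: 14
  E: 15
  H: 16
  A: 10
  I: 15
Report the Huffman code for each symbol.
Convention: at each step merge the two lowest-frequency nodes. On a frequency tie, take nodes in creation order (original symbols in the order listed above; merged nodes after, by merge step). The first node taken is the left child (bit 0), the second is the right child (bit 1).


Huffman tree construction:
Step 1: Merge A(10) + B(12) = 22
Step 2: Merge C(14) + E(15) = 29
Step 3: Merge I(15) + H(16) = 31
Step 4: Merge (A+B)(22) + (C+E)(29) = 51
Step 5: Merge (I+H)(31) + ((A+B)+(C+E))(51) = 82
Read each symbol's code off the tree from the root (left child = 0, right child = 1).

Codes:
  B: 101 (length 3)
  C: 110 (length 3)
  E: 111 (length 3)
  H: 01 (length 2)
  A: 100 (length 3)
  I: 00 (length 2)
Average code length: 215/82 = 2.6220 bits/symbol


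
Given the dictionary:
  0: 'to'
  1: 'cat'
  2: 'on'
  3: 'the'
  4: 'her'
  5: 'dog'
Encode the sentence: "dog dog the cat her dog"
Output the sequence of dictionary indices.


Look up each word in the dictionary:
  'dog' -> 5
  'dog' -> 5
  'the' -> 3
  'cat' -> 1
  'her' -> 4
  'dog' -> 5

Encoded: [5, 5, 3, 1, 4, 5]


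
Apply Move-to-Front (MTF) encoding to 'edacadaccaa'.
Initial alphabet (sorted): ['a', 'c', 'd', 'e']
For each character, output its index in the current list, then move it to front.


MTF encoding:
'e': index 3 in ['a', 'c', 'd', 'e'] -> ['e', 'a', 'c', 'd']
'd': index 3 in ['e', 'a', 'c', 'd'] -> ['d', 'e', 'a', 'c']
'a': index 2 in ['d', 'e', 'a', 'c'] -> ['a', 'd', 'e', 'c']
'c': index 3 in ['a', 'd', 'e', 'c'] -> ['c', 'a', 'd', 'e']
'a': index 1 in ['c', 'a', 'd', 'e'] -> ['a', 'c', 'd', 'e']
'd': index 2 in ['a', 'c', 'd', 'e'] -> ['d', 'a', 'c', 'e']
'a': index 1 in ['d', 'a', 'c', 'e'] -> ['a', 'd', 'c', 'e']
'c': index 2 in ['a', 'd', 'c', 'e'] -> ['c', 'a', 'd', 'e']
'c': index 0 in ['c', 'a', 'd', 'e'] -> ['c', 'a', 'd', 'e']
'a': index 1 in ['c', 'a', 'd', 'e'] -> ['a', 'c', 'd', 'e']
'a': index 0 in ['a', 'c', 'd', 'e'] -> ['a', 'c', 'd', 'e']


Output: [3, 3, 2, 3, 1, 2, 1, 2, 0, 1, 0]


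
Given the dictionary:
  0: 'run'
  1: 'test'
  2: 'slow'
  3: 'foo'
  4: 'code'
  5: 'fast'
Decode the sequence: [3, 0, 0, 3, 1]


Look up each index in the dictionary:
  3 -> 'foo'
  0 -> 'run'
  0 -> 'run'
  3 -> 'foo'
  1 -> 'test'

Decoded: "foo run run foo test"


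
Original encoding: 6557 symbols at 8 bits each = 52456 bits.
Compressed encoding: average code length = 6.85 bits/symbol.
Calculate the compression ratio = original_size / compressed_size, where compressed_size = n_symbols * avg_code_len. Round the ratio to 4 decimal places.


original_size = n_symbols * orig_bits = 6557 * 8 = 52456 bits
compressed_size = n_symbols * avg_code_len = 6557 * 6.85 = 44915.45 bits
ratio = original_size / compressed_size = 52456 / 44915.45 = 1.1679

Compression ratio = 1.1679


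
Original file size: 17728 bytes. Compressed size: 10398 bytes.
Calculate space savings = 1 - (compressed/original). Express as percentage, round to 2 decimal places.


ratio = compressed/original = 10398/17728 = 0.58653
savings = 1 - ratio = 1 - 0.58653 = 0.41347
as a percentage: 0.41347 * 100 = 41.35%

Space savings = 1 - 10398/17728 = 41.35%


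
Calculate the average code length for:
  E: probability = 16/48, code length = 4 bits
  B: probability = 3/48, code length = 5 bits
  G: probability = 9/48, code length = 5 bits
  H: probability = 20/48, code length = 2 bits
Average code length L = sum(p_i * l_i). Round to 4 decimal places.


Weighted contributions p_i * l_i:
  E: (16/48) * 4 = 64/48
  B: (3/48) * 5 = 15/48
  G: (9/48) * 5 = 45/48
  H: (20/48) * 2 = 40/48
Sum = (64 + 15 + 45 + 40)/48 = 164/48

L = 164/48 = 3.4167 bits/symbol


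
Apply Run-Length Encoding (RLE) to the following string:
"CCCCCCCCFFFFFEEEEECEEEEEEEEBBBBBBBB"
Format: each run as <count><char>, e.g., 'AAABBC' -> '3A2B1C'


Scanning runs left to right:
  i=0: run of 'C' x 8 -> '8C'
  i=8: run of 'F' x 5 -> '5F'
  i=13: run of 'E' x 5 -> '5E'
  i=18: run of 'C' x 1 -> '1C'
  i=19: run of 'E' x 8 -> '8E'
  i=27: run of 'B' x 8 -> '8B'

RLE = 8C5F5E1C8E8B


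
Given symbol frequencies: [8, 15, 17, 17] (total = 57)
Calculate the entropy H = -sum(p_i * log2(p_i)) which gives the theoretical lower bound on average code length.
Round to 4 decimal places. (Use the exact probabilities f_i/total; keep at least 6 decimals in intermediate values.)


Per-symbol terms -p_i * log2(p_i) with p_i = f_i/57:
  p = 8/57 = 0.140351: log2(p) = -2.832890, -p*log2(p) = 0.397599
  p = 15/57 = 0.263158: log2(p) = -1.925999, -p*log2(p) = 0.506842
  p = 17/57 = 0.298246: log2(p) = -1.745427, -p*log2(p) = 0.520566
  p = 17/57 = 0.298246: log2(p) = -1.745427, -p*log2(p) = 0.520566
H = 0.397599 + 0.506842 + 0.520566 + 0.520566 = 1.945573

H = 1.9456 bits/symbol


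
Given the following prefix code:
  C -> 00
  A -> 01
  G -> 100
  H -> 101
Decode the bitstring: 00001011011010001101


Decoding step by step:
Bits 00 -> C
Bits 00 -> C
Bits 101 -> H
Bits 101 -> H
Bits 101 -> H
Bits 00 -> C
Bits 01 -> A
Bits 101 -> H


Decoded message: CCHHHCAH


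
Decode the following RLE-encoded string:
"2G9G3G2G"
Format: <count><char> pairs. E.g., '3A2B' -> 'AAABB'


Expanding each <count><char> pair:
  2G -> 'GG'
  9G -> 'GGGGGGGGG'
  3G -> 'GGG'
  2G -> 'GG'

Decoded = GGGGGGGGGGGGGGGG


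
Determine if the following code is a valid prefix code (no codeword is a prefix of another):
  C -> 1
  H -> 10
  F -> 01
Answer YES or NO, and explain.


Checking each pair (does one codeword prefix another?):
  C='1' vs H='10': prefix -- VIOLATION

NO -- this is NOT a valid prefix code. C (1) is a prefix of H (10).


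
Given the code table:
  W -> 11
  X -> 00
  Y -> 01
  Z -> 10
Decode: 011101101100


Decoding:
01 -> Y
11 -> W
01 -> Y
10 -> Z
11 -> W
00 -> X


Result: YWYZWX


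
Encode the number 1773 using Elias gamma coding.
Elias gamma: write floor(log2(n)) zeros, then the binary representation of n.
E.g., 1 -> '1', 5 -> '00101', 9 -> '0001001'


num_bits = floor(log2(1773)) + 1 = 11
leading_zeros = num_bits - 1 = 10
binary(1773) = 11011101101

Elias gamma(1773) = '0000000000' + '11011101101' = 000000000011011101101 (21 bits)


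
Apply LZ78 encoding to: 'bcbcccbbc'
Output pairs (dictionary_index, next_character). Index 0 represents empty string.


LZ78 encoding steps:
Dictionary: {0: ''}
Step 1: w='' (idx 0), next='b' -> output (0, 'b'), add 'b' as idx 1
Step 2: w='' (idx 0), next='c' -> output (0, 'c'), add 'c' as idx 2
Step 3: w='b' (idx 1), next='c' -> output (1, 'c'), add 'bc' as idx 3
Step 4: w='c' (idx 2), next='c' -> output (2, 'c'), add 'cc' as idx 4
Step 5: w='b' (idx 1), next='b' -> output (1, 'b'), add 'bb' as idx 5
Step 6: w='c' (idx 2), end of input -> output (2, '')


Encoded: [(0, 'b'), (0, 'c'), (1, 'c'), (2, 'c'), (1, 'b'), (2, '')]


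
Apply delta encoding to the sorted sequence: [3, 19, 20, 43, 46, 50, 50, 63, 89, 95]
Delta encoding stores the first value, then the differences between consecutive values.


First value: 3
Deltas:
  19 - 3 = 16
  20 - 19 = 1
  43 - 20 = 23
  46 - 43 = 3
  50 - 46 = 4
  50 - 50 = 0
  63 - 50 = 13
  89 - 63 = 26
  95 - 89 = 6


Delta encoded: [3, 16, 1, 23, 3, 4, 0, 13, 26, 6]


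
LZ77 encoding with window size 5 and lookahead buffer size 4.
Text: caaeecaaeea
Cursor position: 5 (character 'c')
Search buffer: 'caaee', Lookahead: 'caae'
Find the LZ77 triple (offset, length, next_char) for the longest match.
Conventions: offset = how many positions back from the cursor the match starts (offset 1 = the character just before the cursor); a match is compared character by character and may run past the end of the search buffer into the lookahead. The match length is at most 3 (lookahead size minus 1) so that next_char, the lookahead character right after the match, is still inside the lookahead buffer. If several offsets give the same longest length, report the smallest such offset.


Try each offset into the search buffer:
  offset=1 (pos 4, char 'e'): match length 0
  offset=2 (pos 3, char 'e'): match length 0
  offset=3 (pos 2, char 'a'): match length 0
  offset=4 (pos 1, char 'a'): match length 0
  offset=5 (pos 0, char 'c'): match length 3
Longest match has length 3 at offset 5.
next_char = character at position 5 + 3 = 8 -> 'e'

Best match: offset=5, length=3 (matching 'caa' starting at position 0)
LZ77 triple: (5, 3, 'e')


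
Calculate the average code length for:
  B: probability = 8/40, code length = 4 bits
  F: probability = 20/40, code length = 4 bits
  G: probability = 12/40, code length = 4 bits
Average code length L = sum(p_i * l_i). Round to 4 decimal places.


Weighted contributions p_i * l_i:
  B: (8/40) * 4 = 32/40
  F: (20/40) * 4 = 80/40
  G: (12/40) * 4 = 48/40
Sum = (32 + 80 + 48)/40 = 160/40

L = 160/40 = 4.0000 bits/symbol


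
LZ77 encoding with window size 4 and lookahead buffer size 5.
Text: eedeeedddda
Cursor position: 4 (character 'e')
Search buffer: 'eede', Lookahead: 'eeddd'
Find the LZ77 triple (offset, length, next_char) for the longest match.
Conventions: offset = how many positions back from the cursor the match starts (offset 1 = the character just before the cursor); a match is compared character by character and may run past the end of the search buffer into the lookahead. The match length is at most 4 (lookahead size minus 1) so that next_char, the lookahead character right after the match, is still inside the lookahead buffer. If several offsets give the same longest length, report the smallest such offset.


Try each offset into the search buffer:
  offset=1 (pos 3, char 'e'): match length 2
  offset=2 (pos 2, char 'd'): match length 0
  offset=3 (pos 1, char 'e'): match length 1
  offset=4 (pos 0, char 'e'): match length 3
Longest match has length 3 at offset 4.
next_char = character at position 4 + 3 = 7 -> 'd'

Best match: offset=4, length=3 (matching 'eed' starting at position 0)
LZ77 triple: (4, 3, 'd')


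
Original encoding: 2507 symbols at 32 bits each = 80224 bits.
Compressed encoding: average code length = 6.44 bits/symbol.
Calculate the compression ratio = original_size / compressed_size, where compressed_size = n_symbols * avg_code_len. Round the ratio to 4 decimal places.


original_size = n_symbols * orig_bits = 2507 * 32 = 80224 bits
compressed_size = n_symbols * avg_code_len = 2507 * 6.44 = 16145.08 bits
ratio = original_size / compressed_size = 80224 / 16145.08 = 4.9689

Compression ratio = 4.9689


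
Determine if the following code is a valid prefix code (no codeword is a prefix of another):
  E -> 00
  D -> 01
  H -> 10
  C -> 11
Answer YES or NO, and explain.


Checking each pair (does one codeword prefix another?):
  E='00' vs D='01': no prefix
  E='00' vs H='10': no prefix
  E='00' vs C='11': no prefix
  D='01' vs E='00': no prefix
  D='01' vs H='10': no prefix
  D='01' vs C='11': no prefix
  H='10' vs E='00': no prefix
  H='10' vs D='01': no prefix
  H='10' vs C='11': no prefix
  C='11' vs E='00': no prefix
  C='11' vs D='01': no prefix
  C='11' vs H='10': no prefix
No violation found over all pairs.

YES -- this is a valid prefix code. No codeword is a prefix of any other codeword.


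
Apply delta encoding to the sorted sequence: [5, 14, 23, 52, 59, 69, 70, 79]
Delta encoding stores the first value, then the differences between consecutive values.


First value: 5
Deltas:
  14 - 5 = 9
  23 - 14 = 9
  52 - 23 = 29
  59 - 52 = 7
  69 - 59 = 10
  70 - 69 = 1
  79 - 70 = 9


Delta encoded: [5, 9, 9, 29, 7, 10, 1, 9]


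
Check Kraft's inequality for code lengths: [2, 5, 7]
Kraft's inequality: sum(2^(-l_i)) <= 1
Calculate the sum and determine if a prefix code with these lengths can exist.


Sum = 2^(-2) + 2^(-5) + 2^(-7)
    = 0.25 + 0.03125 + 0.0078125
    = 37/128 = 0.2890625
Since 0.2890625 <= 1, Kraft's inequality IS satisfied.
A prefix code with these lengths CAN exist.

Kraft sum = 0.2890625. Satisfied.


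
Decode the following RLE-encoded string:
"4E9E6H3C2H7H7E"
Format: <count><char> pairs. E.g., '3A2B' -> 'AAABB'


Expanding each <count><char> pair:
  4E -> 'EEEE'
  9E -> 'EEEEEEEEE'
  6H -> 'HHHHHH'
  3C -> 'CCC'
  2H -> 'HH'
  7H -> 'HHHHHHH'
  7E -> 'EEEEEEE'

Decoded = EEEEEEEEEEEEEHHHHHHCCCHHHHHHHHHEEEEEEE


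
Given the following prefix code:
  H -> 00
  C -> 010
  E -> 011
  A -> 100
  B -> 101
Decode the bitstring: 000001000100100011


Decoding step by step:
Bits 00 -> H
Bits 00 -> H
Bits 010 -> C
Bits 00 -> H
Bits 100 -> A
Bits 100 -> A
Bits 011 -> E


Decoded message: HHCHAAE


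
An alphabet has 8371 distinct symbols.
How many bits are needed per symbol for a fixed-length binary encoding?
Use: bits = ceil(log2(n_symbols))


log2(8371) = 13.0312
Bracket: 2^13 = 8192 < 8371 <= 2^14 = 16384
So ceil(log2(8371)) = 14

bits = ceil(log2(8371)) = ceil(13.0312) = 14 bits


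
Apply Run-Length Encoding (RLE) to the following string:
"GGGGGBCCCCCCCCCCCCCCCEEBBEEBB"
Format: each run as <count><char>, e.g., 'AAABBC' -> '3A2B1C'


Scanning runs left to right:
  i=0: run of 'G' x 5 -> '5G'
  i=5: run of 'B' x 1 -> '1B'
  i=6: run of 'C' x 15 -> '15C'
  i=21: run of 'E' x 2 -> '2E'
  i=23: run of 'B' x 2 -> '2B'
  i=25: run of 'E' x 2 -> '2E'
  i=27: run of 'B' x 2 -> '2B'

RLE = 5G1B15C2E2B2E2B


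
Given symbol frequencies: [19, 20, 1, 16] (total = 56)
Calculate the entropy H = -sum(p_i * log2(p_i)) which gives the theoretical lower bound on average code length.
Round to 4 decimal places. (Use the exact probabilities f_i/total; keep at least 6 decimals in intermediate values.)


Per-symbol terms -p_i * log2(p_i) with p_i = f_i/56:
  p = 19/56 = 0.339286: log2(p) = -1.559427, -p*log2(p) = 0.529091
  p = 20/56 = 0.357143: log2(p) = -1.485427, -p*log2(p) = 0.530510
  p = 1/56 = 0.017857: log2(p) = -5.807355, -p*log2(p) = 0.103703
  p = 16/56 = 0.285714: log2(p) = -1.807355, -p*log2(p) = 0.516387
H = 0.529091 + 0.530510 + 0.103703 + 0.516387 = 1.679691

H = 1.6797 bits/symbol


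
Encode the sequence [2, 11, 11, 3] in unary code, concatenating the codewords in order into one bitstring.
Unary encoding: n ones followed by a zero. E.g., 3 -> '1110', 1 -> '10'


Encode each number as n ones followed by a terminating 0:
  2 -> 110 (3 bits)
  11 -> 111111111110 (12 bits)
  11 -> 111111111110 (12 bits)
  3 -> 1110 (4 bits)
Total length = 3 + 12 + 12 + 4 = 31 bits.

Unary([2, 11, 11, 3]) = 1101111111111101111111111101110 (31 bits)


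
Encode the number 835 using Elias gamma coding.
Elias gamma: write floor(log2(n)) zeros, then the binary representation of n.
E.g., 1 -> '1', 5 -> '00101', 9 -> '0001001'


num_bits = floor(log2(835)) + 1 = 10
leading_zeros = num_bits - 1 = 9
binary(835) = 1101000011

Elias gamma(835) = '000000000' + '1101000011' = 0000000001101000011 (19 bits)


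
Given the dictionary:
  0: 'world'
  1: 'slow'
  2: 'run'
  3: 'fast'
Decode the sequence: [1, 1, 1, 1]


Look up each index in the dictionary:
  1 -> 'slow'
  1 -> 'slow'
  1 -> 'slow'
  1 -> 'slow'

Decoded: "slow slow slow slow"


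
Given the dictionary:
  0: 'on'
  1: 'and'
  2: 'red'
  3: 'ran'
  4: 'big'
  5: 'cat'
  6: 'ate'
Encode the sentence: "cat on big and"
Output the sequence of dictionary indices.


Look up each word in the dictionary:
  'cat' -> 5
  'on' -> 0
  'big' -> 4
  'and' -> 1

Encoded: [5, 0, 4, 1]


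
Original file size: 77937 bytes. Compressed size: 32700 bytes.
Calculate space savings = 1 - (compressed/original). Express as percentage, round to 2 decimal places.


ratio = compressed/original = 32700/77937 = 0.41957
savings = 1 - ratio = 1 - 0.41957 = 0.58043
as a percentage: 0.58043 * 100 = 58.04%

Space savings = 1 - 32700/77937 = 58.04%


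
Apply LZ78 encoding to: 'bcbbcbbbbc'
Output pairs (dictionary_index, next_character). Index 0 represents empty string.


LZ78 encoding steps:
Dictionary: {0: ''}
Step 1: w='' (idx 0), next='b' -> output (0, 'b'), add 'b' as idx 1
Step 2: w='' (idx 0), next='c' -> output (0, 'c'), add 'c' as idx 2
Step 3: w='b' (idx 1), next='b' -> output (1, 'b'), add 'bb' as idx 3
Step 4: w='c' (idx 2), next='b' -> output (2, 'b'), add 'cb' as idx 4
Step 5: w='bb' (idx 3), next='b' -> output (3, 'b'), add 'bbb' as idx 5
Step 6: w='c' (idx 2), end of input -> output (2, '')


Encoded: [(0, 'b'), (0, 'c'), (1, 'b'), (2, 'b'), (3, 'b'), (2, '')]


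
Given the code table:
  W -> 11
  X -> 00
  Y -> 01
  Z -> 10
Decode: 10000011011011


Decoding:
10 -> Z
00 -> X
00 -> X
11 -> W
01 -> Y
10 -> Z
11 -> W


Result: ZXXWYZW


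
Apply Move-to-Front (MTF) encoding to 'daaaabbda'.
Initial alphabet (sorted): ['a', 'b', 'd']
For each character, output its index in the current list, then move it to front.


MTF encoding:
'd': index 2 in ['a', 'b', 'd'] -> ['d', 'a', 'b']
'a': index 1 in ['d', 'a', 'b'] -> ['a', 'd', 'b']
'a': index 0 in ['a', 'd', 'b'] -> ['a', 'd', 'b']
'a': index 0 in ['a', 'd', 'b'] -> ['a', 'd', 'b']
'a': index 0 in ['a', 'd', 'b'] -> ['a', 'd', 'b']
'b': index 2 in ['a', 'd', 'b'] -> ['b', 'a', 'd']
'b': index 0 in ['b', 'a', 'd'] -> ['b', 'a', 'd']
'd': index 2 in ['b', 'a', 'd'] -> ['d', 'b', 'a']
'a': index 2 in ['d', 'b', 'a'] -> ['a', 'd', 'b']


Output: [2, 1, 0, 0, 0, 2, 0, 2, 2]


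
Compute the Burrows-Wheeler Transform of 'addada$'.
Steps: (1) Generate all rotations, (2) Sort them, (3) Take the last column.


Rotations (sorted):
  0: $addada -> last char: a
  1: a$addad -> last char: d
  2: ada$add -> last char: d
  3: addada$ -> last char: $
  4: da$adda -> last char: a
  5: dada$ad -> last char: d
  6: ddada$a -> last char: a


BWT = add$ada


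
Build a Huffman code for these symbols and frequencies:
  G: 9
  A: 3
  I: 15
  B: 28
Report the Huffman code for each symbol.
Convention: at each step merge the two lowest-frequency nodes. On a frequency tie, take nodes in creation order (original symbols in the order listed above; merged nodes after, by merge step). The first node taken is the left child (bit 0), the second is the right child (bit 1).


Huffman tree construction:
Step 1: Merge A(3) + G(9) = 12
Step 2: Merge (A+G)(12) + I(15) = 27
Step 3: Merge ((A+G)+I)(27) + B(28) = 55
Read each symbol's code off the tree from the root (left child = 0, right child = 1).

Codes:
  G: 001 (length 3)
  A: 000 (length 3)
  I: 01 (length 2)
  B: 1 (length 1)
Average code length: 94/55 = 1.7091 bits/symbol


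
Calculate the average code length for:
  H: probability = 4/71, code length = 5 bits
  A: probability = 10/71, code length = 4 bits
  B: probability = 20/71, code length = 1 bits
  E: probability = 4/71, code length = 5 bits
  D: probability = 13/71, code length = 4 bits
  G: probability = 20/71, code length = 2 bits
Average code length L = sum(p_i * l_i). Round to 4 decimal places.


Weighted contributions p_i * l_i:
  H: (4/71) * 5 = 20/71
  A: (10/71) * 4 = 40/71
  B: (20/71) * 1 = 20/71
  E: (4/71) * 5 = 20/71
  D: (13/71) * 4 = 52/71
  G: (20/71) * 2 = 40/71
Sum = (20 + 40 + 20 + 20 + 52 + 40)/71 = 192/71

L = 192/71 = 2.7042 bits/symbol


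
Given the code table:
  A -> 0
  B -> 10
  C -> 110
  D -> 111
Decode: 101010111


Decoding:
10 -> B
10 -> B
10 -> B
111 -> D


Result: BBBD


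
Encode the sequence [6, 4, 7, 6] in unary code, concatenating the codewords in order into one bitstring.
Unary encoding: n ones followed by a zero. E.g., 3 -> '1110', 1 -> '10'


Encode each number as n ones followed by a terminating 0:
  6 -> 1111110 (7 bits)
  4 -> 11110 (5 bits)
  7 -> 11111110 (8 bits)
  6 -> 1111110 (7 bits)
Total length = 7 + 5 + 8 + 7 = 27 bits.

Unary([6, 4, 7, 6]) = 111111011110111111101111110 (27 bits)


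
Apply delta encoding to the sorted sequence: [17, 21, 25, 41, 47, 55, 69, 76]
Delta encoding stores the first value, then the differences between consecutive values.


First value: 17
Deltas:
  21 - 17 = 4
  25 - 21 = 4
  41 - 25 = 16
  47 - 41 = 6
  55 - 47 = 8
  69 - 55 = 14
  76 - 69 = 7


Delta encoded: [17, 4, 4, 16, 6, 8, 14, 7]


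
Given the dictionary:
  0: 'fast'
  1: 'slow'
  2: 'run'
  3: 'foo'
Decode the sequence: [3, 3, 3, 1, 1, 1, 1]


Look up each index in the dictionary:
  3 -> 'foo'
  3 -> 'foo'
  3 -> 'foo'
  1 -> 'slow'
  1 -> 'slow'
  1 -> 'slow'
  1 -> 'slow'

Decoded: "foo foo foo slow slow slow slow"


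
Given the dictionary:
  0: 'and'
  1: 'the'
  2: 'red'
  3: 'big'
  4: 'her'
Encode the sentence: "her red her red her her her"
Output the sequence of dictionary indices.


Look up each word in the dictionary:
  'her' -> 4
  'red' -> 2
  'her' -> 4
  'red' -> 2
  'her' -> 4
  'her' -> 4
  'her' -> 4

Encoded: [4, 2, 4, 2, 4, 4, 4]


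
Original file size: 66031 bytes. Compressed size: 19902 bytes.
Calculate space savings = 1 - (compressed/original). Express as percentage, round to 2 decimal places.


ratio = compressed/original = 19902/66031 = 0.301404
savings = 1 - ratio = 1 - 0.301404 = 0.698596
as a percentage: 0.698596 * 100 = 69.86%

Space savings = 1 - 19902/66031 = 69.86%


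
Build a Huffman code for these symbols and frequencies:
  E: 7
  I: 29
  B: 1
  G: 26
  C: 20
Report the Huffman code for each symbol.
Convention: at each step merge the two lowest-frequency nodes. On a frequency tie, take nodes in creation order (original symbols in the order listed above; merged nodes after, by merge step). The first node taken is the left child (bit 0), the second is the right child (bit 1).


Huffman tree construction:
Step 1: Merge B(1) + E(7) = 8
Step 2: Merge (B+E)(8) + C(20) = 28
Step 3: Merge G(26) + ((B+E)+C)(28) = 54
Step 4: Merge I(29) + (G+((B+E)+C))(54) = 83
Read each symbol's code off the tree from the root (left child = 0, right child = 1).

Codes:
  E: 1101 (length 4)
  I: 0 (length 1)
  B: 1100 (length 4)
  G: 10 (length 2)
  C: 111 (length 3)
Average code length: 173/83 = 2.0843 bits/symbol


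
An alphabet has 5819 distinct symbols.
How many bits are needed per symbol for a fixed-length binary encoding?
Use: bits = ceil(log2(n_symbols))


log2(5819) = 12.5066
Bracket: 2^12 = 4096 < 5819 <= 2^13 = 8192
So ceil(log2(5819)) = 13

bits = ceil(log2(5819)) = ceil(12.5066) = 13 bits


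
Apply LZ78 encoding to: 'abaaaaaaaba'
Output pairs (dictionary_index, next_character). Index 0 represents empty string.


LZ78 encoding steps:
Dictionary: {0: ''}
Step 1: w='' (idx 0), next='a' -> output (0, 'a'), add 'a' as idx 1
Step 2: w='' (idx 0), next='b' -> output (0, 'b'), add 'b' as idx 2
Step 3: w='a' (idx 1), next='a' -> output (1, 'a'), add 'aa' as idx 3
Step 4: w='aa' (idx 3), next='a' -> output (3, 'a'), add 'aaa' as idx 4
Step 5: w='aa' (idx 3), next='b' -> output (3, 'b'), add 'aab' as idx 5
Step 6: w='a' (idx 1), end of input -> output (1, '')


Encoded: [(0, 'a'), (0, 'b'), (1, 'a'), (3, 'a'), (3, 'b'), (1, '')]


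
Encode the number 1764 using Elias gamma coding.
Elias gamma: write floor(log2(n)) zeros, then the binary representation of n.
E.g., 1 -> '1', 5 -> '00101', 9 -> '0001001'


num_bits = floor(log2(1764)) + 1 = 11
leading_zeros = num_bits - 1 = 10
binary(1764) = 11011100100

Elias gamma(1764) = '0000000000' + '11011100100' = 000000000011011100100 (21 bits)


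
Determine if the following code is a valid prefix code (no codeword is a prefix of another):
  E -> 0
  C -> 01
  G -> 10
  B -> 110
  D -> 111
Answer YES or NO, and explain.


Checking each pair (does one codeword prefix another?):
  E='0' vs C='01': prefix -- VIOLATION

NO -- this is NOT a valid prefix code. E (0) is a prefix of C (01).


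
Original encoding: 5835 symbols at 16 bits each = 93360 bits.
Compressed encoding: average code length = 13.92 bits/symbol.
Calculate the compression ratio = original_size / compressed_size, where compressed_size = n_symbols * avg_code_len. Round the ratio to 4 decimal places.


original_size = n_symbols * orig_bits = 5835 * 16 = 93360 bits
compressed_size = n_symbols * avg_code_len = 5835 * 13.92 = 81223.2 bits
ratio = original_size / compressed_size = 93360 / 81223.2 = 1.1494

Compression ratio = 1.1494


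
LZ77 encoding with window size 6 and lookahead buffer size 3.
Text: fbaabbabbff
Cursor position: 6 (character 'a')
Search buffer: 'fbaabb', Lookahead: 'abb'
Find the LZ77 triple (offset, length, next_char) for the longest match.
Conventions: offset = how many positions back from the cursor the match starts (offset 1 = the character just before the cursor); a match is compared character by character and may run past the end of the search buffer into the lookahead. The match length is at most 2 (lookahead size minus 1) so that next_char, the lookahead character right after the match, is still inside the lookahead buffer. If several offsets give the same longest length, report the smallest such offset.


Try each offset into the search buffer:
  offset=1 (pos 5, char 'b'): match length 0
  offset=2 (pos 4, char 'b'): match length 0
  offset=3 (pos 3, char 'a'): match length 2
  offset=4 (pos 2, char 'a'): match length 1
  offset=5 (pos 1, char 'b'): match length 0
  offset=6 (pos 0, char 'f'): match length 0
Longest match has length 2 at offset 3.
next_char = character at position 6 + 2 = 8 -> 'b'

Best match: offset=3, length=2 (matching 'ab' starting at position 3)
LZ77 triple: (3, 2, 'b')


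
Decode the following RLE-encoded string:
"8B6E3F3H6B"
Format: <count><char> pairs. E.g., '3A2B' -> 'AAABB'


Expanding each <count><char> pair:
  8B -> 'BBBBBBBB'
  6E -> 'EEEEEE'
  3F -> 'FFF'
  3H -> 'HHH'
  6B -> 'BBBBBB'

Decoded = BBBBBBBBEEEEEEFFFHHHBBBBBB


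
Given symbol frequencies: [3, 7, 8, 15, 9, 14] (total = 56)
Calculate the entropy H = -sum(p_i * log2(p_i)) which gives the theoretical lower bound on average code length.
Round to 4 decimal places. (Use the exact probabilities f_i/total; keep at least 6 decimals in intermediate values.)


Per-symbol terms -p_i * log2(p_i) with p_i = f_i/56:
  p = 3/56 = 0.053571: log2(p) = -4.222392, -p*log2(p) = 0.226200
  p = 7/56 = 0.125000: log2(p) = -3.000000, -p*log2(p) = 0.375000
  p = 8/56 = 0.142857: log2(p) = -2.807355, -p*log2(p) = 0.401051
  p = 15/56 = 0.267857: log2(p) = -1.900464, -p*log2(p) = 0.509053
  p = 9/56 = 0.160714: log2(p) = -2.637430, -p*log2(p) = 0.423873
  p = 14/56 = 0.250000: log2(p) = -2.000000, -p*log2(p) = 0.500000
H = 0.226200 + 0.375000 + 0.401051 + 0.509053 + 0.423873 + 0.500000 = 2.435177

H = 2.4352 bits/symbol


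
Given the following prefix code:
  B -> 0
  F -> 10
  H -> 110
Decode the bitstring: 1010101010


Decoding step by step:
Bits 10 -> F
Bits 10 -> F
Bits 10 -> F
Bits 10 -> F
Bits 10 -> F


Decoded message: FFFFF


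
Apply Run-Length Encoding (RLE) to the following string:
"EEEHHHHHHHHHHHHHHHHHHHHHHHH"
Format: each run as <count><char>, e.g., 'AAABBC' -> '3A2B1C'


Scanning runs left to right:
  i=0: run of 'E' x 3 -> '3E'
  i=3: run of 'H' x 24 -> '24H'

RLE = 3E24H


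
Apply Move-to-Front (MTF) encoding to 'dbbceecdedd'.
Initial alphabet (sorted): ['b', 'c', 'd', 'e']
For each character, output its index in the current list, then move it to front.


MTF encoding:
'd': index 2 in ['b', 'c', 'd', 'e'] -> ['d', 'b', 'c', 'e']
'b': index 1 in ['d', 'b', 'c', 'e'] -> ['b', 'd', 'c', 'e']
'b': index 0 in ['b', 'd', 'c', 'e'] -> ['b', 'd', 'c', 'e']
'c': index 2 in ['b', 'd', 'c', 'e'] -> ['c', 'b', 'd', 'e']
'e': index 3 in ['c', 'b', 'd', 'e'] -> ['e', 'c', 'b', 'd']
'e': index 0 in ['e', 'c', 'b', 'd'] -> ['e', 'c', 'b', 'd']
'c': index 1 in ['e', 'c', 'b', 'd'] -> ['c', 'e', 'b', 'd']
'd': index 3 in ['c', 'e', 'b', 'd'] -> ['d', 'c', 'e', 'b']
'e': index 2 in ['d', 'c', 'e', 'b'] -> ['e', 'd', 'c', 'b']
'd': index 1 in ['e', 'd', 'c', 'b'] -> ['d', 'e', 'c', 'b']
'd': index 0 in ['d', 'e', 'c', 'b'] -> ['d', 'e', 'c', 'b']


Output: [2, 1, 0, 2, 3, 0, 1, 3, 2, 1, 0]


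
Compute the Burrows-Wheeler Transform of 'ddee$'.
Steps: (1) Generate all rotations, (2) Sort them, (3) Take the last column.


Rotations (sorted):
  0: $ddee -> last char: e
  1: ddee$ -> last char: $
  2: dee$d -> last char: d
  3: e$dde -> last char: e
  4: ee$dd -> last char: d


BWT = e$ded


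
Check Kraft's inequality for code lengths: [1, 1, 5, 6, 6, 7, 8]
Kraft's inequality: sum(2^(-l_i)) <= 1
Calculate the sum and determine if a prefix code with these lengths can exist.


Sum = 2^(-1) + 2^(-1) + 2^(-5) + 2^(-6) + 2^(-6) + 2^(-7) + 2^(-8)
    = 0.5 + 0.5 + 0.03125 + 0.015625 + 0.015625 + 0.0078125 + 0.00390625
    = 275/256 = 1.07421875
Since 1.07421875 > 1, Kraft's inequality is NOT satisfied.
A prefix code with these lengths CANNOT exist.

Kraft sum = 1.07421875. Not satisfied.


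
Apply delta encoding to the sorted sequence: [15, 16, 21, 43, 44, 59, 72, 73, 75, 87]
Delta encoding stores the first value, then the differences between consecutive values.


First value: 15
Deltas:
  16 - 15 = 1
  21 - 16 = 5
  43 - 21 = 22
  44 - 43 = 1
  59 - 44 = 15
  72 - 59 = 13
  73 - 72 = 1
  75 - 73 = 2
  87 - 75 = 12


Delta encoded: [15, 1, 5, 22, 1, 15, 13, 1, 2, 12]


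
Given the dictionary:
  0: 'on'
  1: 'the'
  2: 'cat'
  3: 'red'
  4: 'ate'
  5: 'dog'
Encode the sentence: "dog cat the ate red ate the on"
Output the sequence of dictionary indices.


Look up each word in the dictionary:
  'dog' -> 5
  'cat' -> 2
  'the' -> 1
  'ate' -> 4
  'red' -> 3
  'ate' -> 4
  'the' -> 1
  'on' -> 0

Encoded: [5, 2, 1, 4, 3, 4, 1, 0]


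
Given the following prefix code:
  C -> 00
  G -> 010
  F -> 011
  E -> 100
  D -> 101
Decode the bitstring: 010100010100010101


Decoding step by step:
Bits 010 -> G
Bits 100 -> E
Bits 010 -> G
Bits 100 -> E
Bits 010 -> G
Bits 101 -> D


Decoded message: GEGEGD


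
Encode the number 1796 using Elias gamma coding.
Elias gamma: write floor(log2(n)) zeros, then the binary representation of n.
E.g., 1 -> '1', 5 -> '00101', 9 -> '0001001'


num_bits = floor(log2(1796)) + 1 = 11
leading_zeros = num_bits - 1 = 10
binary(1796) = 11100000100

Elias gamma(1796) = '0000000000' + '11100000100' = 000000000011100000100 (21 bits)


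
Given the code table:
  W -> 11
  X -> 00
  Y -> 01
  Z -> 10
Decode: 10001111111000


Decoding:
10 -> Z
00 -> X
11 -> W
11 -> W
11 -> W
10 -> Z
00 -> X


Result: ZXWWWZX


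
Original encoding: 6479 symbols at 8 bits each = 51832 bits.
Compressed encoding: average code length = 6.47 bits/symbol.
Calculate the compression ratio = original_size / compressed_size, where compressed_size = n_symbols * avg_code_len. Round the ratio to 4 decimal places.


original_size = n_symbols * orig_bits = 6479 * 8 = 51832 bits
compressed_size = n_symbols * avg_code_len = 6479 * 6.47 = 41919.13 bits
ratio = original_size / compressed_size = 51832 / 41919.13 = 1.2365

Compression ratio = 1.2365


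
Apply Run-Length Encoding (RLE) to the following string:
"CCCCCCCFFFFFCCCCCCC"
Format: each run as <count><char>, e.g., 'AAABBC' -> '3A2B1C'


Scanning runs left to right:
  i=0: run of 'C' x 7 -> '7C'
  i=7: run of 'F' x 5 -> '5F'
  i=12: run of 'C' x 7 -> '7C'

RLE = 7C5F7C


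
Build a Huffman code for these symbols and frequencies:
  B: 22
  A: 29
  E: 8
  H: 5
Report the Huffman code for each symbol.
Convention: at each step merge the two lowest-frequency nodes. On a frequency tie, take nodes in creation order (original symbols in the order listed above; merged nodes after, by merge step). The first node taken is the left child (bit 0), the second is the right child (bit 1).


Huffman tree construction:
Step 1: Merge H(5) + E(8) = 13
Step 2: Merge (H+E)(13) + B(22) = 35
Step 3: Merge A(29) + ((H+E)+B)(35) = 64
Read each symbol's code off the tree from the root (left child = 0, right child = 1).

Codes:
  B: 11 (length 2)
  A: 0 (length 1)
  E: 101 (length 3)
  H: 100 (length 3)
Average code length: 112/64 = 1.7500 bits/symbol


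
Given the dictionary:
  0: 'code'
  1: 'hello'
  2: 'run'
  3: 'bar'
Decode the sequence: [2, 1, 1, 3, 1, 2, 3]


Look up each index in the dictionary:
  2 -> 'run'
  1 -> 'hello'
  1 -> 'hello'
  3 -> 'bar'
  1 -> 'hello'
  2 -> 'run'
  3 -> 'bar'

Decoded: "run hello hello bar hello run bar"


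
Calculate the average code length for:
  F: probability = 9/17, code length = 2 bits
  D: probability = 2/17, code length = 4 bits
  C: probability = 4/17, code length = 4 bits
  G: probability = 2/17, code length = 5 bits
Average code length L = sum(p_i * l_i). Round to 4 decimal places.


Weighted contributions p_i * l_i:
  F: (9/17) * 2 = 18/17
  D: (2/17) * 4 = 8/17
  C: (4/17) * 4 = 16/17
  G: (2/17) * 5 = 10/17
Sum = (18 + 8 + 16 + 10)/17 = 52/17

L = 52/17 = 3.0588 bits/symbol


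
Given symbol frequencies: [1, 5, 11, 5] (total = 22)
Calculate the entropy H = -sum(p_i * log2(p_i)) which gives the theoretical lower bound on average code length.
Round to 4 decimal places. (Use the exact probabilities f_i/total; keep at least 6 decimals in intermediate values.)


Per-symbol terms -p_i * log2(p_i) with p_i = f_i/22:
  p = 1/22 = 0.045455: log2(p) = -4.459432, -p*log2(p) = 0.202701
  p = 5/22 = 0.227273: log2(p) = -2.137504, -p*log2(p) = 0.485796
  p = 11/22 = 0.500000: log2(p) = -1.000000, -p*log2(p) = 0.500000
  p = 5/22 = 0.227273: log2(p) = -2.137504, -p*log2(p) = 0.485796
H = 0.202701 + 0.485796 + 0.500000 + 0.485796 = 1.674293

H = 1.6743 bits/symbol


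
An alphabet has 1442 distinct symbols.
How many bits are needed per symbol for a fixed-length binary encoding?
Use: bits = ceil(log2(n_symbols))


log2(1442) = 10.4939
Bracket: 2^10 = 1024 < 1442 <= 2^11 = 2048
So ceil(log2(1442)) = 11

bits = ceil(log2(1442)) = ceil(10.4939) = 11 bits


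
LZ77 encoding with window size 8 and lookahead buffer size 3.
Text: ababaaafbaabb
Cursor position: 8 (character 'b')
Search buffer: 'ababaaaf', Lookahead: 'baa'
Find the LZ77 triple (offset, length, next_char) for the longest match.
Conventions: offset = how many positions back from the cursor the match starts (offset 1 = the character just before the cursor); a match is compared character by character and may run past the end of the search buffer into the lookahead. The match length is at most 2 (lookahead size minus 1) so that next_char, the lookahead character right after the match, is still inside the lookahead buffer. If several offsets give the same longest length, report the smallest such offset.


Try each offset into the search buffer:
  offset=1 (pos 7, char 'f'): match length 0
  offset=2 (pos 6, char 'a'): match length 0
  offset=3 (pos 5, char 'a'): match length 0
  offset=4 (pos 4, char 'a'): match length 0
  offset=5 (pos 3, char 'b'): match length 2
  offset=6 (pos 2, char 'a'): match length 0
  offset=7 (pos 1, char 'b'): match length 2
  offset=8 (pos 0, char 'a'): match length 0
Longest match has length 2, found at offsets 5, 7; take the smallest, offset 5.
next_char = character at position 8 + 2 = 10 -> 'a'

Best match: offset=5, length=2 (matching 'ba' starting at position 3)
LZ77 triple: (5, 2, 'a')


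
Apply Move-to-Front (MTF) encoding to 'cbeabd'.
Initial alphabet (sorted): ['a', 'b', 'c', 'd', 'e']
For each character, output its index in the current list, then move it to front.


MTF encoding:
'c': index 2 in ['a', 'b', 'c', 'd', 'e'] -> ['c', 'a', 'b', 'd', 'e']
'b': index 2 in ['c', 'a', 'b', 'd', 'e'] -> ['b', 'c', 'a', 'd', 'e']
'e': index 4 in ['b', 'c', 'a', 'd', 'e'] -> ['e', 'b', 'c', 'a', 'd']
'a': index 3 in ['e', 'b', 'c', 'a', 'd'] -> ['a', 'e', 'b', 'c', 'd']
'b': index 2 in ['a', 'e', 'b', 'c', 'd'] -> ['b', 'a', 'e', 'c', 'd']
'd': index 4 in ['b', 'a', 'e', 'c', 'd'] -> ['d', 'b', 'a', 'e', 'c']


Output: [2, 2, 4, 3, 2, 4]


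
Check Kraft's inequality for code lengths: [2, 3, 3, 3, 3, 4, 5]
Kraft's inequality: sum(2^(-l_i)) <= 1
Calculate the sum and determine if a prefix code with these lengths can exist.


Sum = 2^(-2) + 2^(-3) + 2^(-3) + 2^(-3) + 2^(-3) + 2^(-4) + 2^(-5)
    = 0.25 + 0.125 + 0.125 + 0.125 + 0.125 + 0.0625 + 0.03125
    = 27/32 = 0.84375
Since 0.84375 <= 1, Kraft's inequality IS satisfied.
A prefix code with these lengths CAN exist.

Kraft sum = 0.84375. Satisfied.


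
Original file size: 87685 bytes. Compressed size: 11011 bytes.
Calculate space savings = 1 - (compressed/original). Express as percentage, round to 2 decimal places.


ratio = compressed/original = 11011/87685 = 0.125574
savings = 1 - ratio = 1 - 0.125574 = 0.874426
as a percentage: 0.874426 * 100 = 87.44%

Space savings = 1 - 11011/87685 = 87.44%
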